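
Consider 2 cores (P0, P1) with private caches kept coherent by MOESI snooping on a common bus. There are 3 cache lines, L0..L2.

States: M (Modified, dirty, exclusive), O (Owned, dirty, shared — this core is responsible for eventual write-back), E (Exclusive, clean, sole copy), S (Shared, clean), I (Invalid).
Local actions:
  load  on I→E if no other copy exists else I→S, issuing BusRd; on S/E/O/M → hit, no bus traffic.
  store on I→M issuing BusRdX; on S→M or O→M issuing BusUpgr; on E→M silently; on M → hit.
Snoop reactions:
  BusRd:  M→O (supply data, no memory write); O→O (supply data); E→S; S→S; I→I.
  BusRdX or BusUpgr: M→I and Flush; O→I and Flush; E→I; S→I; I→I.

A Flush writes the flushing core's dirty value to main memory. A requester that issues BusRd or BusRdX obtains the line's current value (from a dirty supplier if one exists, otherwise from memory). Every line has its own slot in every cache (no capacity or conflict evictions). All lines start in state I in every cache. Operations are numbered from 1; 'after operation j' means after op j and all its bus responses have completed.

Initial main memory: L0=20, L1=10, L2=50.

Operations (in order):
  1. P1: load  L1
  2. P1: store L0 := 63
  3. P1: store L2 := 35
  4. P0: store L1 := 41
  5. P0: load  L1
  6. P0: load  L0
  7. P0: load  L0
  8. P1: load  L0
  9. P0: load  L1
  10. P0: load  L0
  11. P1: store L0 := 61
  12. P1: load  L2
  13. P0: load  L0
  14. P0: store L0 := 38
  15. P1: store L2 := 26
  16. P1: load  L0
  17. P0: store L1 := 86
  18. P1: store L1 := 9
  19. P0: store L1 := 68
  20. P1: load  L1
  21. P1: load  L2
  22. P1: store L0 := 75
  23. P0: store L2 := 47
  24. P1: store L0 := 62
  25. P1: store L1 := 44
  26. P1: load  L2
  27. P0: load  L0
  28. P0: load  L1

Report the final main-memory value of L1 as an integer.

1. P1: load  L1  bus=[BusRd]  L1: P0=I P1=E  mem[L1]=10
2. P1: store L0 := 63  bus=[BusRdX]  L0: P0=I P1=M  mem[L0]=20
3. P1: store L2 := 35  bus=[BusRdX]  L2: P0=I P1=M  mem[L2]=50
4. P0: store L1 := 41  bus=[BusRdX]  L1: P0=M P1=I  mem[L1]=10
5. P0: load  L1  bus=[-]  L1: P0=M P1=I  mem[L1]=10
6. P0: load  L0  bus=[BusRd]  L0: P0=S P1=O  mem[L0]=20
7. P0: load  L0  bus=[-]  L0: P0=S P1=O  mem[L0]=20
8. P1: load  L0  bus=[-]  L0: P0=S P1=O  mem[L0]=20
9. P0: load  L1  bus=[-]  L1: P0=M P1=I  mem[L1]=10
10. P0: load  L0  bus=[-]  L0: P0=S P1=O  mem[L0]=20
11. P1: store L0 := 61  bus=[BusUpgr]  L0: P0=I P1=M  mem[L0]=20
12. P1: load  L2  bus=[-]  L2: P0=I P1=M  mem[L2]=50
13. P0: load  L0  bus=[BusRd]  L0: P0=S P1=O  mem[L0]=20
14. P0: store L0 := 38  bus=[BusUpgr,Flush]  L0: P0=M P1=I  mem[L0]=61
15. P1: store L2 := 26  bus=[-]  L2: P0=I P1=M  mem[L2]=50
16. P1: load  L0  bus=[BusRd]  L0: P0=O P1=S  mem[L0]=61
17. P0: store L1 := 86  bus=[-]  L1: P0=M P1=I  mem[L1]=10
18. P1: store L1 := 9  bus=[BusRdX,Flush]  L1: P0=I P1=M  mem[L1]=86
19. P0: store L1 := 68  bus=[BusRdX,Flush]  L1: P0=M P1=I  mem[L1]=9
20. P1: load  L1  bus=[BusRd]  L1: P0=O P1=S  mem[L1]=9
21. P1: load  L2  bus=[-]  L2: P0=I P1=M  mem[L2]=50
22. P1: store L0 := 75  bus=[BusUpgr,Flush]  L0: P0=I P1=M  mem[L0]=38
23. P0: store L2 := 47  bus=[BusRdX,Flush]  L2: P0=M P1=I  mem[L2]=26
24. P1: store L0 := 62  bus=[-]  L0: P0=I P1=M  mem[L0]=38
25. P1: store L1 := 44  bus=[BusUpgr,Flush]  L1: P0=I P1=M  mem[L1]=68
26. P1: load  L2  bus=[BusRd]  L2: P0=O P1=S  mem[L2]=26
27. P0: load  L0  bus=[BusRd]  L0: P0=S P1=O  mem[L0]=38
28. P0: load  L1  bus=[BusRd]  L1: P0=S P1=O  mem[L1]=68

memory[L1] = 68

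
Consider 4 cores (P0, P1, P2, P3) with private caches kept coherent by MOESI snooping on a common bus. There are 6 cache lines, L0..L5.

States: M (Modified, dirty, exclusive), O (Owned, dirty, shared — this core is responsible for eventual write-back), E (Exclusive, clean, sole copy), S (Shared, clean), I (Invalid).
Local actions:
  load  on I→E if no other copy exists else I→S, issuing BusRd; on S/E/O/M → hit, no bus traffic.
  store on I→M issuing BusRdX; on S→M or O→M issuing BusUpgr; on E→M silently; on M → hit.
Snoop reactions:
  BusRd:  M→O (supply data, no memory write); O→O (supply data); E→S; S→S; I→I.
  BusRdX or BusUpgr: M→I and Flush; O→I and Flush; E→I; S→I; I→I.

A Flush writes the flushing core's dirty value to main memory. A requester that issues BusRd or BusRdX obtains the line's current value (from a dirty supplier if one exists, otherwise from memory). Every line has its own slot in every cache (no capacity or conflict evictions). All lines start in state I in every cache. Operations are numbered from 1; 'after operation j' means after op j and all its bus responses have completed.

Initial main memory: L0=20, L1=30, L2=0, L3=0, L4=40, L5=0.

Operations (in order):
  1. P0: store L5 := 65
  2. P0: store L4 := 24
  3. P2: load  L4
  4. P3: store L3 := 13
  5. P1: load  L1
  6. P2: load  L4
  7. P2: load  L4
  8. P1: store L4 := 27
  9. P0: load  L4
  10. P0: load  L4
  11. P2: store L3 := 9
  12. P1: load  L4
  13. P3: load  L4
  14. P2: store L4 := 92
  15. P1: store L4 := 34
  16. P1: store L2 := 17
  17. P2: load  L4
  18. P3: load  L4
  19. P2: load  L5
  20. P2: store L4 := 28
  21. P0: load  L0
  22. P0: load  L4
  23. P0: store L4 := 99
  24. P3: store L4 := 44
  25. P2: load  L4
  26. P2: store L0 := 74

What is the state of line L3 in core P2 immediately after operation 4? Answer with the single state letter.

  op1 P0: store L5 := 65 → M/I/I/I on L5; bus BusRdX; mem=0
  op2 P0: store L4 := 24 → M/I/I/I on L4; bus BusRdX; mem=40
  op3 P2: load  L4 → O/I/S/I on L4; bus BusRd; mem=40
  op4 P3: store L3 := 13 → I/I/I/M on L3; bus BusRdX; mem=0
  op5 P1: load  L1 → I/E/I/I on L1; bus BusRd; mem=30
  op6 P2: load  L4 → O/I/S/I on L4; bus (none); mem=40
  op7 P2: load  L4 → O/I/S/I on L4; bus (none); mem=40
  op8 P1: store L4 := 27 → I/M/I/I on L4; bus BusRdX Flush; mem=24
  op9 P0: load  L4 → S/O/I/I on L4; bus BusRd; mem=24
  op10 P0: load  L4 → S/O/I/I on L4; bus (none); mem=24
  op11 P2: store L3 := 9 → I/I/M/I on L3; bus BusRdX Flush; mem=13
  op12 P1: load  L4 → S/O/I/I on L4; bus (none); mem=24
  op13 P3: load  L4 → S/O/I/S on L4; bus BusRd; mem=24
  op14 P2: store L4 := 92 → I/I/M/I on L4; bus BusRdX Flush; mem=27
  op15 P1: store L4 := 34 → I/M/I/I on L4; bus BusRdX Flush; mem=92
  op16 P1: store L2 := 17 → I/M/I/I on L2; bus BusRdX; mem=0
  op17 P2: load  L4 → I/O/S/I on L4; bus BusRd; mem=92
  op18 P3: load  L4 → I/O/S/S on L4; bus BusRd; mem=92
  op19 P2: load  L5 → O/I/S/I on L5; bus BusRd; mem=0
  op20 P2: store L4 := 28 → I/I/M/I on L4; bus BusUpgr Flush; mem=34
  op21 P0: load  L0 → E/I/I/I on L0; bus BusRd; mem=20
  op22 P0: load  L4 → S/I/O/I on L4; bus BusRd; mem=34
  op23 P0: store L4 := 99 → M/I/I/I on L4; bus BusUpgr Flush; mem=28
  op24 P3: store L4 := 44 → I/I/I/M on L4; bus BusRdX Flush; mem=99
  op25 P2: load  L4 → I/I/S/O on L4; bus BusRd; mem=99
  op26 P2: store L0 := 74 → I/I/M/I on L0; bus BusRdX; mem=20

state = I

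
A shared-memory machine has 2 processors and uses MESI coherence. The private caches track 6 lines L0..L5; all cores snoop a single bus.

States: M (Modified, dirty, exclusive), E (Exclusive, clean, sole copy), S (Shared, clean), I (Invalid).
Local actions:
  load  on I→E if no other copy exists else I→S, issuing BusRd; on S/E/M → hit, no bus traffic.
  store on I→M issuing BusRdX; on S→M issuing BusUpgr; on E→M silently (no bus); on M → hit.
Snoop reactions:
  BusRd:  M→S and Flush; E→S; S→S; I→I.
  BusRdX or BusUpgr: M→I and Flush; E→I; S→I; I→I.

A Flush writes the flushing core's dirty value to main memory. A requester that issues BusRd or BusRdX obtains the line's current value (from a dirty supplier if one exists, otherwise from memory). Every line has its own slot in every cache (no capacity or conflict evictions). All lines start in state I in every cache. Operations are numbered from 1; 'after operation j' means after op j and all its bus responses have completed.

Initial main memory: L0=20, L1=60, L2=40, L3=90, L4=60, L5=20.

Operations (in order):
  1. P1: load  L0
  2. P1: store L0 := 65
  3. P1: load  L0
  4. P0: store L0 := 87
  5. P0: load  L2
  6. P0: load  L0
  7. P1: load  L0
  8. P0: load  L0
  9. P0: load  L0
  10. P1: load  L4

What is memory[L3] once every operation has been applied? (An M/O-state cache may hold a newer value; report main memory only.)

1. P1: load  L0  bus=[BusRd]  L0: P0=I P1=E  mem[L0]=20
2. P1: store L0 := 65  bus=[-]  L0: P0=I P1=M  mem[L0]=20
3. P1: load  L0  bus=[-]  L0: P0=I P1=M  mem[L0]=20
4. P0: store L0 := 87  bus=[BusRdX,Flush]  L0: P0=M P1=I  mem[L0]=65
5. P0: load  L2  bus=[BusRd]  L2: P0=E P1=I  mem[L2]=40
6. P0: load  L0  bus=[-]  L0: P0=M P1=I  mem[L0]=65
7. P1: load  L0  bus=[BusRd,Flush]  L0: P0=S P1=S  mem[L0]=87
8. P0: load  L0  bus=[-]  L0: P0=S P1=S  mem[L0]=87
9. P0: load  L0  bus=[-]  L0: P0=S P1=S  mem[L0]=87
10. P1: load  L4  bus=[BusRd]  L4: P0=I P1=E  mem[L4]=60

memory[L3] = 90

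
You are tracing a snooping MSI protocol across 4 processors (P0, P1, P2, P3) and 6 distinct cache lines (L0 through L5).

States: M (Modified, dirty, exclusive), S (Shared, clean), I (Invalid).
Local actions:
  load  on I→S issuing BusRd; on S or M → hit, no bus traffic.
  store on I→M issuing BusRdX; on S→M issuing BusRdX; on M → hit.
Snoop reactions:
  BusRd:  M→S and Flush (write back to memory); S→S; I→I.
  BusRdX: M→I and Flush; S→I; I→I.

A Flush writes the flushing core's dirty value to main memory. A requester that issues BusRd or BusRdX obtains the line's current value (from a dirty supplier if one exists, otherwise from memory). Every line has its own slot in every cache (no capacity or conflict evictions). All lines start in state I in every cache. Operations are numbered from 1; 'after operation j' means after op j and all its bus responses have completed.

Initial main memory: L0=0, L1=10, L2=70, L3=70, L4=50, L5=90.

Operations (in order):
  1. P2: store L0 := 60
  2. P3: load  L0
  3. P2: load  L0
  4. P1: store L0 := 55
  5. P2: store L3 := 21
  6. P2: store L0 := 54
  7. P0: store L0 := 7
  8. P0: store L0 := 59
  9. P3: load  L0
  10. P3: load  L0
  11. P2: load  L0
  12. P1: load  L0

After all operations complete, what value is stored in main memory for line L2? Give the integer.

memory[L2] = 70

  op1 P2: store L0 := 60 → I/I/M/I on L0; bus BusRdX; mem=0
  op2 P3: load  L0 → I/I/S/S on L0; bus BusRd Flush; mem=60
  op3 P2: load  L0 → I/I/S/S on L0; bus (none); mem=60
  op4 P1: store L0 := 55 → I/M/I/I on L0; bus BusRdX; mem=60
  op5 P2: store L3 := 21 → I/I/M/I on L3; bus BusRdX; mem=70
  op6 P2: store L0 := 54 → I/I/M/I on L0; bus BusRdX Flush; mem=55
  op7 P0: store L0 := 7 → M/I/I/I on L0; bus BusRdX Flush; mem=54
  op8 P0: store L0 := 59 → M/I/I/I on L0; bus (none); mem=54
  op9 P3: load  L0 → S/I/I/S on L0; bus BusRd Flush; mem=59
  op10 P3: load  L0 → S/I/I/S on L0; bus (none); mem=59
  op11 P2: load  L0 → S/I/S/S on L0; bus BusRd; mem=59
  op12 P1: load  L0 → S/S/S/S on L0; bus BusRd; mem=59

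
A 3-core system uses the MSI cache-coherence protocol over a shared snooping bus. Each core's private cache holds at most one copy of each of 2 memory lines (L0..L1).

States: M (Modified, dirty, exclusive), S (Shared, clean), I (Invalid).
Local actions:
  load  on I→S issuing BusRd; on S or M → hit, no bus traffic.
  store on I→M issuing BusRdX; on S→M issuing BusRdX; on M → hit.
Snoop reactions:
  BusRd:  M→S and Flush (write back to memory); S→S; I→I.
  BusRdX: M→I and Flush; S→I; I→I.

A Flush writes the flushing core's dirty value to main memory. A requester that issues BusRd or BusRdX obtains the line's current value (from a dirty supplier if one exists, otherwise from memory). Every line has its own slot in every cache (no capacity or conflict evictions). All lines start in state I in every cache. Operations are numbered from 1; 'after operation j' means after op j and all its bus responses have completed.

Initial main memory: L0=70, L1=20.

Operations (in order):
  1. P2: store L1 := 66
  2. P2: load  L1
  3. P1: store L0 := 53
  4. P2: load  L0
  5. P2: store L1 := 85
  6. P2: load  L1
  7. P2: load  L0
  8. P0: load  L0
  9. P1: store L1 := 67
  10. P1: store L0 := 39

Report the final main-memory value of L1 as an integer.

memory[L1] = 85

  op1 P2: store L1 := 66 → I/I/M on L1; bus BusRdX; mem=20
  op2 P2: load  L1 → I/I/M on L1; bus (none); mem=20
  op3 P1: store L0 := 53 → I/M/I on L0; bus BusRdX; mem=70
  op4 P2: load  L0 → I/S/S on L0; bus BusRd Flush; mem=53
  op5 P2: store L1 := 85 → I/I/M on L1; bus (none); mem=20
  op6 P2: load  L1 → I/I/M on L1; bus (none); mem=20
  op7 P2: load  L0 → I/S/S on L0; bus (none); mem=53
  op8 P0: load  L0 → S/S/S on L0; bus BusRd; mem=53
  op9 P1: store L1 := 67 → I/M/I on L1; bus BusRdX Flush; mem=85
  op10 P1: store L0 := 39 → I/M/I on L0; bus BusRdX; mem=53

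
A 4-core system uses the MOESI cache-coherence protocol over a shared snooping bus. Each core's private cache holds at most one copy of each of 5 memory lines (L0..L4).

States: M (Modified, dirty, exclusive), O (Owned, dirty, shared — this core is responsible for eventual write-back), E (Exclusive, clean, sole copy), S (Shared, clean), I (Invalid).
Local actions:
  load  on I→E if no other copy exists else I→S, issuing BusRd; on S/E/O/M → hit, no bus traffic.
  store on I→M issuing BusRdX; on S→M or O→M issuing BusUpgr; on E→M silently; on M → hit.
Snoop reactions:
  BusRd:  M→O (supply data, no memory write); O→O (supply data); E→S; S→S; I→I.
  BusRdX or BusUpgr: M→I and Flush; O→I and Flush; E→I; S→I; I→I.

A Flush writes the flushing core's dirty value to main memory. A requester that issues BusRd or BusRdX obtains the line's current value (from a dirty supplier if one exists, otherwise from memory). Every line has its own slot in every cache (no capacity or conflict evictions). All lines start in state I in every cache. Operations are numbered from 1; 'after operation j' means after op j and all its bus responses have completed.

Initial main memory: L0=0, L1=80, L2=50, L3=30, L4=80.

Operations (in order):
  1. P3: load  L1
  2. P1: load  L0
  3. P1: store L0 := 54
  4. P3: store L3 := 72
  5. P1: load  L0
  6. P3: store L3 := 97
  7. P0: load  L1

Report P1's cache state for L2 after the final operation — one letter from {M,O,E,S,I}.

state = I

[1] P3: load  L1 | P0:I, P1:I, P2:I, P3:E(80) | bus: BusRd
[2] P1: load  L0 | P0:I, P1:E(0), P2:I, P3:I | bus: BusRd
[3] P1: store L0 := 54 | P0:I, P1:M(54), P2:I, P3:I | bus: none
[4] P3: store L3 := 72 | P0:I, P1:I, P2:I, P3:M(72) | bus: BusRdX
[5] P1: load  L0 | P0:I, P1:M(54), P2:I, P3:I | bus: none
[6] P3: store L3 := 97 | P0:I, P1:I, P2:I, P3:M(97) | bus: none
[7] P0: load  L1 | P0:S(80), P1:I, P2:I, P3:S(80) | bus: BusRd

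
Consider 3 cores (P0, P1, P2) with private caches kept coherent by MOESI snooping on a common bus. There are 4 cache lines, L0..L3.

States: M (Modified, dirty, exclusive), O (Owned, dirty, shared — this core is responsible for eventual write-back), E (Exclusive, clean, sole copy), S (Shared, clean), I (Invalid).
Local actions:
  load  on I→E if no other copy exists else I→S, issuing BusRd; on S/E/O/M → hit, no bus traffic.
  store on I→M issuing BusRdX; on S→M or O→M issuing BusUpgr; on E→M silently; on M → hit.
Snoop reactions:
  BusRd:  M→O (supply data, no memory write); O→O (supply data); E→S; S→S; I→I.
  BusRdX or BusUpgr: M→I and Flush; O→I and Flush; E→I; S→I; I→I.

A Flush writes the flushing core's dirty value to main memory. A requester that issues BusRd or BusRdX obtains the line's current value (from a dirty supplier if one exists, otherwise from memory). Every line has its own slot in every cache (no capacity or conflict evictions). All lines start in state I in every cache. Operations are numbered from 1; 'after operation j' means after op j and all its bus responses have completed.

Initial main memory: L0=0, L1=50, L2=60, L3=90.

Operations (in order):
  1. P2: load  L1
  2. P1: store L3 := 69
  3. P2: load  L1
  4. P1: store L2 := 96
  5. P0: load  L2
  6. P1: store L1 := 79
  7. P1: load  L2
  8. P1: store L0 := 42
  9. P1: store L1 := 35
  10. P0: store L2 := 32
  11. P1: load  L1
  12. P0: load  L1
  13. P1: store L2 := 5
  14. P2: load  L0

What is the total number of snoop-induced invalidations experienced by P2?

invalidations = 1

  op1 P2: load  L1 → I/I/E on L1; bus BusRd; mem=50
  op2 P1: store L3 := 69 → I/M/I on L3; bus BusRdX; mem=90
  op3 P2: load  L1 → I/I/E on L1; bus (none); mem=50
  op4 P1: store L2 := 96 → I/M/I on L2; bus BusRdX; mem=60
  op5 P0: load  L2 → S/O/I on L2; bus BusRd; mem=60
  op6 P1: store L1 := 79 → I/M/I on L1; bus BusRdX; mem=50
  op7 P1: load  L2 → S/O/I on L2; bus (none); mem=60
  op8 P1: store L0 := 42 → I/M/I on L0; bus BusRdX; mem=0
  op9 P1: store L1 := 35 → I/M/I on L1; bus (none); mem=50
  op10 P0: store L2 := 32 → M/I/I on L2; bus BusUpgr Flush; mem=96
  op11 P1: load  L1 → I/M/I on L1; bus (none); mem=50
  op12 P0: load  L1 → S/O/I on L1; bus BusRd; mem=50
  op13 P1: store L2 := 5 → I/M/I on L2; bus BusRdX Flush; mem=32
  op14 P2: load  L0 → I/O/S on L0; bus BusRd; mem=0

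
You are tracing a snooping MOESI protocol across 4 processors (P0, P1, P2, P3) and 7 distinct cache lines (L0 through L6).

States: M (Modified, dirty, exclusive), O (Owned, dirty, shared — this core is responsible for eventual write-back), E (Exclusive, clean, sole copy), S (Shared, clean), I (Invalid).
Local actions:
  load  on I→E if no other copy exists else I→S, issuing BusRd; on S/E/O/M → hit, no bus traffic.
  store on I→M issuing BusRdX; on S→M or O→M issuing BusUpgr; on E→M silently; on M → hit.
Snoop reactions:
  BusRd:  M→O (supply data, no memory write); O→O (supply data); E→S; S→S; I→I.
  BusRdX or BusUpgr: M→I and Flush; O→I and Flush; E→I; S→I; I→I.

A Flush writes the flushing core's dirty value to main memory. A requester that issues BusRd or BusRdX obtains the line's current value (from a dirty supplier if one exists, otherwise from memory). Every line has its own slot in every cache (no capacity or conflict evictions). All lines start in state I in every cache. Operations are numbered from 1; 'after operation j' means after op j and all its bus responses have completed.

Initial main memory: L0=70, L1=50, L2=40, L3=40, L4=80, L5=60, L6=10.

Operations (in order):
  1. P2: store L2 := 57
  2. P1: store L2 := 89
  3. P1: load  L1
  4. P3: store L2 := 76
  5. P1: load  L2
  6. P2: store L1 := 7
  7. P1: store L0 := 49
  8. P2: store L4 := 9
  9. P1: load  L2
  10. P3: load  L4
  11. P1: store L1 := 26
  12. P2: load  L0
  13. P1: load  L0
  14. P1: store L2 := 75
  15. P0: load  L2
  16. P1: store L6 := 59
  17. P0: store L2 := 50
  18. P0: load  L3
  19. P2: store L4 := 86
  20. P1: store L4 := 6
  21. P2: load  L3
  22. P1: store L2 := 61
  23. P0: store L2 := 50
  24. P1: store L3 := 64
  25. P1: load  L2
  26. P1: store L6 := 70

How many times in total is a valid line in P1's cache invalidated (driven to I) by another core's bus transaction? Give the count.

invalidations = 4

step 1: P2: store L2 := 57  ⟶  IIMI  (L2)  txn=BusRdX  M[L2]=40
step 2: P1: store L2 := 89  ⟶  IMII  (L2)  txn=BusRdX+Flush  M[L2]=57
step 3: P1: load  L1  ⟶  IEII  (L1)  txn=BusRd  M[L1]=50
step 4: P3: store L2 := 76  ⟶  IIIM  (L2)  txn=BusRdX+Flush  M[L2]=89
step 5: P1: load  L2  ⟶  ISIO  (L2)  txn=BusRd  M[L2]=89
step 6: P2: store L1 := 7  ⟶  IIMI  (L1)  txn=BusRdX  M[L1]=50
step 7: P1: store L0 := 49  ⟶  IMII  (L0)  txn=BusRdX  M[L0]=70
step 8: P2: store L4 := 9  ⟶  IIMI  (L4)  txn=BusRdX  M[L4]=80
step 9: P1: load  L2  ⟶  ISIO  (L2)  txn=∅  M[L2]=89
step 10: P3: load  L4  ⟶  IIOS  (L4)  txn=BusRd  M[L4]=80
step 11: P1: store L1 := 26  ⟶  IMII  (L1)  txn=BusRdX+Flush  M[L1]=7
step 12: P2: load  L0  ⟶  IOSI  (L0)  txn=BusRd  M[L0]=70
step 13: P1: load  L0  ⟶  IOSI  (L0)  txn=∅  M[L0]=70
step 14: P1: store L2 := 75  ⟶  IMII  (L2)  txn=BusUpgr+Flush  M[L2]=76
step 15: P0: load  L2  ⟶  SOII  (L2)  txn=BusRd  M[L2]=76
step 16: P1: store L6 := 59  ⟶  IMII  (L6)  txn=BusRdX  M[L6]=10
step 17: P0: store L2 := 50  ⟶  MIII  (L2)  txn=BusUpgr+Flush  M[L2]=75
step 18: P0: load  L3  ⟶  EIII  (L3)  txn=BusRd  M[L3]=40
step 19: P2: store L4 := 86  ⟶  IIMI  (L4)  txn=BusUpgr  M[L4]=80
step 20: P1: store L4 := 6  ⟶  IMII  (L4)  txn=BusRdX+Flush  M[L4]=86
step 21: P2: load  L3  ⟶  SISI  (L3)  txn=BusRd  M[L3]=40
step 22: P1: store L2 := 61  ⟶  IMII  (L2)  txn=BusRdX+Flush  M[L2]=50
step 23: P0: store L2 := 50  ⟶  MIII  (L2)  txn=BusRdX+Flush  M[L2]=61
step 24: P1: store L3 := 64  ⟶  IMII  (L3)  txn=BusRdX  M[L3]=40
step 25: P1: load  L2  ⟶  OSII  (L2)  txn=BusRd  M[L2]=61
step 26: P1: store L6 := 70  ⟶  IMII  (L6)  txn=∅  M[L6]=10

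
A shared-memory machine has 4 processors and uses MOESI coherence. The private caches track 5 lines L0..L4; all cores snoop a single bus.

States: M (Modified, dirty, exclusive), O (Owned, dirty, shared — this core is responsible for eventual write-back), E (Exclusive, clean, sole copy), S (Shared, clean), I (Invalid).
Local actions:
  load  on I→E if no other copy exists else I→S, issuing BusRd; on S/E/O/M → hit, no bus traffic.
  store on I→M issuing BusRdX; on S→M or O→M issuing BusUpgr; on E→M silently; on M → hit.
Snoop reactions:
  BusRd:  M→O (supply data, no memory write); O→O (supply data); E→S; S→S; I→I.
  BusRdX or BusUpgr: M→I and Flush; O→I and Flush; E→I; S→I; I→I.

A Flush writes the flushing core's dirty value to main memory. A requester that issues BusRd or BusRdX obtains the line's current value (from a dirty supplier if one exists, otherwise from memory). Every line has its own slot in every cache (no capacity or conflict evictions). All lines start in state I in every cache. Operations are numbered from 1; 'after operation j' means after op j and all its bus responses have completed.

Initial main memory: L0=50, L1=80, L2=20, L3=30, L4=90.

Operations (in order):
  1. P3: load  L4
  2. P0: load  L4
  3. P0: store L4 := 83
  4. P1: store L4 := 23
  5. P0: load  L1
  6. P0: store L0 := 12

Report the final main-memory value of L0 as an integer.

[1] P3: load  L4 | P0:I, P1:I, P2:I, P3:E(90) | bus: BusRd
[2] P0: load  L4 | P0:S(90), P1:I, P2:I, P3:S(90) | bus: BusRd
[3] P0: store L4 := 83 | P0:M(83), P1:I, P2:I, P3:I | bus: BusUpgr
[4] P1: store L4 := 23 | P0:I, P1:M(23), P2:I, P3:I | bus: BusRdX,Flush
[5] P0: load  L1 | P0:E(80), P1:I, P2:I, P3:I | bus: BusRd
[6] P0: store L0 := 12 | P0:M(12), P1:I, P2:I, P3:I | bus: BusRdX

memory[L0] = 50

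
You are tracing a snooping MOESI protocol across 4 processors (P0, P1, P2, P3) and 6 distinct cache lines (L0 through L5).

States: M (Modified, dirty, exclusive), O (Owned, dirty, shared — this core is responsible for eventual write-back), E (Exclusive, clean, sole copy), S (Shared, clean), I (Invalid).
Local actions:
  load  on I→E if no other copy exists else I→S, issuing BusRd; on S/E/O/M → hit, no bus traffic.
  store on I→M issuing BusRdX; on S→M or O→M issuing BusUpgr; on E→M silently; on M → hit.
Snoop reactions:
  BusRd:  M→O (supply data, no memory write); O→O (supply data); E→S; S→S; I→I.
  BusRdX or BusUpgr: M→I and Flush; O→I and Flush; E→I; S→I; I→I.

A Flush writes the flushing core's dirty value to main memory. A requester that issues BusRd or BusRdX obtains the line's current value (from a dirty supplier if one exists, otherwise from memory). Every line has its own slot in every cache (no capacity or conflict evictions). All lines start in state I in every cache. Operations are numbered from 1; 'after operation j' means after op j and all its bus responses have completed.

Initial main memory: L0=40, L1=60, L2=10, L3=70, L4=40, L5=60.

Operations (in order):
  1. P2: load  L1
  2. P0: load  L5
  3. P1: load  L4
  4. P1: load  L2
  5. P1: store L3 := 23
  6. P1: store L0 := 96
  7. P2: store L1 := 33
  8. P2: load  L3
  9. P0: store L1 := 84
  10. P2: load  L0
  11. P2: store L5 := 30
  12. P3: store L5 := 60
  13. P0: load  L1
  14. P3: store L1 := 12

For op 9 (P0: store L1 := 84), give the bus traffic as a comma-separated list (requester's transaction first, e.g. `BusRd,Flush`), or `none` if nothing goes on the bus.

[1] P2: load  L1 | P0:I, P1:I, P2:E(60), P3:I | bus: BusRd
[2] P0: load  L5 | P0:E(60), P1:I, P2:I, P3:I | bus: BusRd
[3] P1: load  L4 | P0:I, P1:E(40), P2:I, P3:I | bus: BusRd
[4] P1: load  L2 | P0:I, P1:E(10), P2:I, P3:I | bus: BusRd
[5] P1: store L3 := 23 | P0:I, P1:M(23), P2:I, P3:I | bus: BusRdX
[6] P1: store L0 := 96 | P0:I, P1:M(96), P2:I, P3:I | bus: BusRdX
[7] P2: store L1 := 33 | P0:I, P1:I, P2:M(33), P3:I | bus: none
[8] P2: load  L3 | P0:I, P1:O(23), P2:S(23), P3:I | bus: BusRd
[9] P0: store L1 := 84 | P0:M(84), P1:I, P2:I, P3:I | bus: BusRdX,Flush
[10] P2: load  L0 | P0:I, P1:O(96), P2:S(96), P3:I | bus: BusRd
[11] P2: store L5 := 30 | P0:I, P1:I, P2:M(30), P3:I | bus: BusRdX
[12] P3: store L5 := 60 | P0:I, P1:I, P2:I, P3:M(60) | bus: BusRdX,Flush
[13] P0: load  L1 | P0:M(84), P1:I, P2:I, P3:I | bus: none
[14] P3: store L1 := 12 | P0:I, P1:I, P2:I, P3:M(12) | bus: BusRdX,Flush

bus = BusRdX,Flush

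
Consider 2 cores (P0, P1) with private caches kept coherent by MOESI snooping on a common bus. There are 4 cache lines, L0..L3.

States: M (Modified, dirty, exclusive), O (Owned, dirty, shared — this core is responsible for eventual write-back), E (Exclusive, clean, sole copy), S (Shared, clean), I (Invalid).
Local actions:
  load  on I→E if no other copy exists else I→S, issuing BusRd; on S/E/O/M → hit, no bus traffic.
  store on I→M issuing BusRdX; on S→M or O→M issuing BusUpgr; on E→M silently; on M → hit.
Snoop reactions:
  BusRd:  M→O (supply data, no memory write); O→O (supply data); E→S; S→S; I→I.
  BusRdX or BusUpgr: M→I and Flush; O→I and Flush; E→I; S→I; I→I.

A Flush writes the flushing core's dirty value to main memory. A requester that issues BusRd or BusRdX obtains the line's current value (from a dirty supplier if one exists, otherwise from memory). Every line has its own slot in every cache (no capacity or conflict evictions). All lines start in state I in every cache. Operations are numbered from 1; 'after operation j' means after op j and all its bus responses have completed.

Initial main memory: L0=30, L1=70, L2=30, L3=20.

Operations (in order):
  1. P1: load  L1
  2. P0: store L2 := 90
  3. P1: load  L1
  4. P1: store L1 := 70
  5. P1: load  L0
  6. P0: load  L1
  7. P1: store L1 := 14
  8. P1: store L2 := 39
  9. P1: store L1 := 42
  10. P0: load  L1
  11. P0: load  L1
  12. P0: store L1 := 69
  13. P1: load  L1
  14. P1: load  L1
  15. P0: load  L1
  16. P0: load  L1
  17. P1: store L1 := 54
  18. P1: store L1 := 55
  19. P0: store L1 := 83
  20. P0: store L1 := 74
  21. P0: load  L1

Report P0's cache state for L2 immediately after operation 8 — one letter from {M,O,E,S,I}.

state = I

[1] P1: load  L1 | P0:I, P1:E(70) | bus: BusRd
[2] P0: store L2 := 90 | P0:M(90), P1:I | bus: BusRdX
[3] P1: load  L1 | P0:I, P1:E(70) | bus: none
[4] P1: store L1 := 70 | P0:I, P1:M(70) | bus: none
[5] P1: load  L0 | P0:I, P1:E(30) | bus: BusRd
[6] P0: load  L1 | P0:S(70), P1:O(70) | bus: BusRd
[7] P1: store L1 := 14 | P0:I, P1:M(14) | bus: BusUpgr
[8] P1: store L2 := 39 | P0:I, P1:M(39) | bus: BusRdX,Flush
[9] P1: store L1 := 42 | P0:I, P1:M(42) | bus: none
[10] P0: load  L1 | P0:S(42), P1:O(42) | bus: BusRd
[11] P0: load  L1 | P0:S(42), P1:O(42) | bus: none
[12] P0: store L1 := 69 | P0:M(69), P1:I | bus: BusUpgr,Flush
[13] P1: load  L1 | P0:O(69), P1:S(69) | bus: BusRd
[14] P1: load  L1 | P0:O(69), P1:S(69) | bus: none
[15] P0: load  L1 | P0:O(69), P1:S(69) | bus: none
[16] P0: load  L1 | P0:O(69), P1:S(69) | bus: none
[17] P1: store L1 := 54 | P0:I, P1:M(54) | bus: BusUpgr,Flush
[18] P1: store L1 := 55 | P0:I, P1:M(55) | bus: none
[19] P0: store L1 := 83 | P0:M(83), P1:I | bus: BusRdX,Flush
[20] P0: store L1 := 74 | P0:M(74), P1:I | bus: none
[21] P0: load  L1 | P0:M(74), P1:I | bus: none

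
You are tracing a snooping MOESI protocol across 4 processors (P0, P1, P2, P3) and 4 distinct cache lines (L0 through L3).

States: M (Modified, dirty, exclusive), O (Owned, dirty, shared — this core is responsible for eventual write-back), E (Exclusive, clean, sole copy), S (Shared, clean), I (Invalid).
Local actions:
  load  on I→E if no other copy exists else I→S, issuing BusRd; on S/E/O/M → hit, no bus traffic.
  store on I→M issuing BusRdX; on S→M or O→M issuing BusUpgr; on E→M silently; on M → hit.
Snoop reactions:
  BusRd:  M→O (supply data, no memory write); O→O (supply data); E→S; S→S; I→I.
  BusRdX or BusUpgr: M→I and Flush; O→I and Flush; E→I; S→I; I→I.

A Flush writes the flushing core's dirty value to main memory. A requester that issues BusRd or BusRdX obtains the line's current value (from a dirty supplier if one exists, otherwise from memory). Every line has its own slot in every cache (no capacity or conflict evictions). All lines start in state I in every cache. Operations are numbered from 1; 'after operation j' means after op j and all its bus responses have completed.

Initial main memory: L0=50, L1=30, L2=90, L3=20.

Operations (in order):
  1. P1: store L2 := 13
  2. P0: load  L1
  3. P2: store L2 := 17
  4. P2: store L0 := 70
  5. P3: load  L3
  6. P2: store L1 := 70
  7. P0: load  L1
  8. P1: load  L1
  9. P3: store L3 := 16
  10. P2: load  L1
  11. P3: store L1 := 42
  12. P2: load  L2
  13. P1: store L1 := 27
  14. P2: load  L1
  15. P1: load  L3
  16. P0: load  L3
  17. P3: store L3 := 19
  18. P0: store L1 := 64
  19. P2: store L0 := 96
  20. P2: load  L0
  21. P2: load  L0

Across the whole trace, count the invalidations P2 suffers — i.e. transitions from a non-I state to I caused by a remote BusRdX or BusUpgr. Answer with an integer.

invalidations = 2

  op1 P1: store L2 := 13 → I/M/I/I on L2; bus BusRdX; mem=90
  op2 P0: load  L1 → E/I/I/I on L1; bus BusRd; mem=30
  op3 P2: store L2 := 17 → I/I/M/I on L2; bus BusRdX Flush; mem=13
  op4 P2: store L0 := 70 → I/I/M/I on L0; bus BusRdX; mem=50
  op5 P3: load  L3 → I/I/I/E on L3; bus BusRd; mem=20
  op6 P2: store L1 := 70 → I/I/M/I on L1; bus BusRdX; mem=30
  op7 P0: load  L1 → S/I/O/I on L1; bus BusRd; mem=30
  op8 P1: load  L1 → S/S/O/I on L1; bus BusRd; mem=30
  op9 P3: store L3 := 16 → I/I/I/M on L3; bus (none); mem=20
  op10 P2: load  L1 → S/S/O/I on L1; bus (none); mem=30
  op11 P3: store L1 := 42 → I/I/I/M on L1; bus BusRdX Flush; mem=70
  op12 P2: load  L2 → I/I/M/I on L2; bus (none); mem=13
  op13 P1: store L1 := 27 → I/M/I/I on L1; bus BusRdX Flush; mem=42
  op14 P2: load  L1 → I/O/S/I on L1; bus BusRd; mem=42
  op15 P1: load  L3 → I/S/I/O on L3; bus BusRd; mem=20
  op16 P0: load  L3 → S/S/I/O on L3; bus BusRd; mem=20
  op17 P3: store L3 := 19 → I/I/I/M on L3; bus BusUpgr; mem=20
  op18 P0: store L1 := 64 → M/I/I/I on L1; bus BusRdX Flush; mem=27
  op19 P2: store L0 := 96 → I/I/M/I on L0; bus (none); mem=50
  op20 P2: load  L0 → I/I/M/I on L0; bus (none); mem=50
  op21 P2: load  L0 → I/I/M/I on L0; bus (none); mem=50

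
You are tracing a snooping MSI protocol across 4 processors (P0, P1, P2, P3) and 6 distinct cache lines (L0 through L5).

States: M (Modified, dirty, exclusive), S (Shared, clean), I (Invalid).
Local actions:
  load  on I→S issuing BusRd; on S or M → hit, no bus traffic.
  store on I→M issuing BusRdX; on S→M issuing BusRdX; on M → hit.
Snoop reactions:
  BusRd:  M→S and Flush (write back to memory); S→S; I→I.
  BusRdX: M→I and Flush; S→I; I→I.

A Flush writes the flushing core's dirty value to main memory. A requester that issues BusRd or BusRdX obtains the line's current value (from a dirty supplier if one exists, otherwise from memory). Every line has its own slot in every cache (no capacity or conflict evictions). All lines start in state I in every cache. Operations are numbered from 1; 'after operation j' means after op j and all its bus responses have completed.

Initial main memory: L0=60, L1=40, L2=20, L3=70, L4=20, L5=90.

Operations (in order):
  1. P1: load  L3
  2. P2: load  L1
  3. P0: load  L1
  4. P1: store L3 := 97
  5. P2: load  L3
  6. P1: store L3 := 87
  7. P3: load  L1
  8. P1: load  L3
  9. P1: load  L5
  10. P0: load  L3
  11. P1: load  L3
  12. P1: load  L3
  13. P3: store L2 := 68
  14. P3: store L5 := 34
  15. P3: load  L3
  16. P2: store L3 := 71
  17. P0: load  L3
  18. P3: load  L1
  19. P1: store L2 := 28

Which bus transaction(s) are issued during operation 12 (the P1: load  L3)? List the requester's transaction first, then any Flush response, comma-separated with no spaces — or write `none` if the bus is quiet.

step 1: P1: load  L3  ⟶  ISII  (L3)  txn=BusRd  M[L3]=70
step 2: P2: load  L1  ⟶  IISI  (L1)  txn=BusRd  M[L1]=40
step 3: P0: load  L1  ⟶  SISI  (L1)  txn=BusRd  M[L1]=40
step 4: P1: store L3 := 97  ⟶  IMII  (L3)  txn=BusRdX  M[L3]=70
step 5: P2: load  L3  ⟶  ISSI  (L3)  txn=BusRd+Flush  M[L3]=97
step 6: P1: store L3 := 87  ⟶  IMII  (L3)  txn=BusRdX  M[L3]=97
step 7: P3: load  L1  ⟶  SISS  (L1)  txn=BusRd  M[L1]=40
step 8: P1: load  L3  ⟶  IMII  (L3)  txn=∅  M[L3]=97
step 9: P1: load  L5  ⟶  ISII  (L5)  txn=BusRd  M[L5]=90
step 10: P0: load  L3  ⟶  SSII  (L3)  txn=BusRd+Flush  M[L3]=87
step 11: P1: load  L3  ⟶  SSII  (L3)  txn=∅  M[L3]=87
step 12: P1: load  L3  ⟶  SSII  (L3)  txn=∅  M[L3]=87
step 13: P3: store L2 := 68  ⟶  IIIM  (L2)  txn=BusRdX  M[L2]=20
step 14: P3: store L5 := 34  ⟶  IIIM  (L5)  txn=BusRdX  M[L5]=90
step 15: P3: load  L3  ⟶  SSIS  (L3)  txn=BusRd  M[L3]=87
step 16: P2: store L3 := 71  ⟶  IIMI  (L3)  txn=BusRdX  M[L3]=87
step 17: P0: load  L3  ⟶  SISI  (L3)  txn=BusRd+Flush  M[L3]=71
step 18: P3: load  L1  ⟶  SISS  (L1)  txn=∅  M[L1]=40
step 19: P1: store L2 := 28  ⟶  IMII  (L2)  txn=BusRdX+Flush  M[L2]=68

bus = none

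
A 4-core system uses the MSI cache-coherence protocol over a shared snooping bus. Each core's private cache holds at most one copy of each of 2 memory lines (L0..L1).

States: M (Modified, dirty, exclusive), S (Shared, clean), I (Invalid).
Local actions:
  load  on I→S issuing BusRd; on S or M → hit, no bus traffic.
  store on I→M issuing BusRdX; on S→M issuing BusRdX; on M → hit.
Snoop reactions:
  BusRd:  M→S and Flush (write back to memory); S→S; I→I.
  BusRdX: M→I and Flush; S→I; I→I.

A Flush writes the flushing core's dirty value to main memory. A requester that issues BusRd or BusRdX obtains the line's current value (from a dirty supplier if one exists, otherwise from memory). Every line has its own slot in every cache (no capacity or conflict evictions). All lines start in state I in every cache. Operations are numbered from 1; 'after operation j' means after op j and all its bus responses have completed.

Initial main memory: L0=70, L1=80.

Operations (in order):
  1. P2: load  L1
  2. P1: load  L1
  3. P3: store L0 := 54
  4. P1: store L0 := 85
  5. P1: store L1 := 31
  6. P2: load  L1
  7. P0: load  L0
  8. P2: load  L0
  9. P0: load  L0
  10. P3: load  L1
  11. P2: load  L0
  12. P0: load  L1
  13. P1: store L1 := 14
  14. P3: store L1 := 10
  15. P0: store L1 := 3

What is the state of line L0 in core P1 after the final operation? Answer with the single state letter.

state = S

[1] P2: load  L1 | P0:I, P1:I, P2:S(80), P3:I | bus: BusRd
[2] P1: load  L1 | P0:I, P1:S(80), P2:S(80), P3:I | bus: BusRd
[3] P3: store L0 := 54 | P0:I, P1:I, P2:I, P3:M(54) | bus: BusRdX
[4] P1: store L0 := 85 | P0:I, P1:M(85), P2:I, P3:I | bus: BusRdX,Flush
[5] P1: store L1 := 31 | P0:I, P1:M(31), P2:I, P3:I | bus: BusRdX
[6] P2: load  L1 | P0:I, P1:S(31), P2:S(31), P3:I | bus: BusRd,Flush
[7] P0: load  L0 | P0:S(85), P1:S(85), P2:I, P3:I | bus: BusRd,Flush
[8] P2: load  L0 | P0:S(85), P1:S(85), P2:S(85), P3:I | bus: BusRd
[9] P0: load  L0 | P0:S(85), P1:S(85), P2:S(85), P3:I | bus: none
[10] P3: load  L1 | P0:I, P1:S(31), P2:S(31), P3:S(31) | bus: BusRd
[11] P2: load  L0 | P0:S(85), P1:S(85), P2:S(85), P3:I | bus: none
[12] P0: load  L1 | P0:S(31), P1:S(31), P2:S(31), P3:S(31) | bus: BusRd
[13] P1: store L1 := 14 | P0:I, P1:M(14), P2:I, P3:I | bus: BusRdX
[14] P3: store L1 := 10 | P0:I, P1:I, P2:I, P3:M(10) | bus: BusRdX,Flush
[15] P0: store L1 := 3 | P0:M(3), P1:I, P2:I, P3:I | bus: BusRdX,Flush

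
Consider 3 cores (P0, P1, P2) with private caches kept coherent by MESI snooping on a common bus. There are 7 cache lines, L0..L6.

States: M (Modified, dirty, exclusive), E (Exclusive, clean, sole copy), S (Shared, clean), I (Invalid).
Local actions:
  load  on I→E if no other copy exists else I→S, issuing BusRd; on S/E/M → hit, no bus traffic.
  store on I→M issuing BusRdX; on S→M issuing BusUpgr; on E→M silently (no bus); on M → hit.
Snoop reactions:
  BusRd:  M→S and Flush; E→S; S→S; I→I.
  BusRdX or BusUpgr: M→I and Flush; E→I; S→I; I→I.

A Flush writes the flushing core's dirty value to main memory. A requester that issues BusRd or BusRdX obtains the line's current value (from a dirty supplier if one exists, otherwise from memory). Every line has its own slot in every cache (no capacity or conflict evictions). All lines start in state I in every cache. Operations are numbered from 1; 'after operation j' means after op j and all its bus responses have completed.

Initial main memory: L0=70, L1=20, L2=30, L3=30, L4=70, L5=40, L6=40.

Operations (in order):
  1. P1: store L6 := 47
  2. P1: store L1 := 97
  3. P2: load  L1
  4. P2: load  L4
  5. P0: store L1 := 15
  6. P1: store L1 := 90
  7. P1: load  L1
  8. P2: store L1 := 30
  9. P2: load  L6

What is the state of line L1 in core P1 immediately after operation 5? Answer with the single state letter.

  op1 P1: store L6 := 47 → I/M/I on L6; bus BusRdX; mem=40
  op2 P1: store L1 := 97 → I/M/I on L1; bus BusRdX; mem=20
  op3 P2: load  L1 → I/S/S on L1; bus BusRd Flush; mem=97
  op4 P2: load  L4 → I/I/E on L4; bus BusRd; mem=70
  op5 P0: store L1 := 15 → M/I/I on L1; bus BusRdX; mem=97
  op6 P1: store L1 := 90 → I/M/I on L1; bus BusRdX Flush; mem=15
  op7 P1: load  L1 → I/M/I on L1; bus (none); mem=15
  op8 P2: store L1 := 30 → I/I/M on L1; bus BusRdX Flush; mem=90
  op9 P2: load  L6 → I/S/S on L6; bus BusRd Flush; mem=47

state = I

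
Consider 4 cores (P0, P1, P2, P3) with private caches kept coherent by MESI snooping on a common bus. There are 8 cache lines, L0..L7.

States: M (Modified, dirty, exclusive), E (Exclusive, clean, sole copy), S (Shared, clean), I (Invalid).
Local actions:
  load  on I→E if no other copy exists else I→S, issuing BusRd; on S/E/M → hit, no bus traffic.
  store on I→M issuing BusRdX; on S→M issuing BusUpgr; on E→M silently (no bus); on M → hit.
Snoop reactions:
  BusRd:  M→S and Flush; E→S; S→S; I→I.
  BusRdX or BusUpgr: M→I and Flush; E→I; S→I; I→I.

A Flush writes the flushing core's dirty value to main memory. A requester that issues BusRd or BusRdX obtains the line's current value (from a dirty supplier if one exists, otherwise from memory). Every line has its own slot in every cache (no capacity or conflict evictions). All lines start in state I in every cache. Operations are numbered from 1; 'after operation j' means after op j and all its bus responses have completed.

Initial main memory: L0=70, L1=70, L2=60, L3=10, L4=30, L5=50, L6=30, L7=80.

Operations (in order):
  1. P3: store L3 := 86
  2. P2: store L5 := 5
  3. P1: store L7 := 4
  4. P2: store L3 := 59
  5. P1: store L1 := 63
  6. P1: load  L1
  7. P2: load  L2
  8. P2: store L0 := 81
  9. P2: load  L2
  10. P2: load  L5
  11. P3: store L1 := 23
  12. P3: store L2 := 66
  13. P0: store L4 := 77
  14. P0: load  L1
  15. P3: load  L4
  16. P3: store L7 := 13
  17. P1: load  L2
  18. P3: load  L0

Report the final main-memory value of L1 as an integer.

memory[L1] = 23

1. P3: store L3 := 86  bus=[BusRdX]  L3: P0=I P1=I P2=I P3=M  mem[L3]=10
2. P2: store L5 := 5  bus=[BusRdX]  L5: P0=I P1=I P2=M P3=I  mem[L5]=50
3. P1: store L7 := 4  bus=[BusRdX]  L7: P0=I P1=M P2=I P3=I  mem[L7]=80
4. P2: store L3 := 59  bus=[BusRdX,Flush]  L3: P0=I P1=I P2=M P3=I  mem[L3]=86
5. P1: store L1 := 63  bus=[BusRdX]  L1: P0=I P1=M P2=I P3=I  mem[L1]=70
6. P1: load  L1  bus=[-]  L1: P0=I P1=M P2=I P3=I  mem[L1]=70
7. P2: load  L2  bus=[BusRd]  L2: P0=I P1=I P2=E P3=I  mem[L2]=60
8. P2: store L0 := 81  bus=[BusRdX]  L0: P0=I P1=I P2=M P3=I  mem[L0]=70
9. P2: load  L2  bus=[-]  L2: P0=I P1=I P2=E P3=I  mem[L2]=60
10. P2: load  L5  bus=[-]  L5: P0=I P1=I P2=M P3=I  mem[L5]=50
11. P3: store L1 := 23  bus=[BusRdX,Flush]  L1: P0=I P1=I P2=I P3=M  mem[L1]=63
12. P3: store L2 := 66  bus=[BusRdX]  L2: P0=I P1=I P2=I P3=M  mem[L2]=60
13. P0: store L4 := 77  bus=[BusRdX]  L4: P0=M P1=I P2=I P3=I  mem[L4]=30
14. P0: load  L1  bus=[BusRd,Flush]  L1: P0=S P1=I P2=I P3=S  mem[L1]=23
15. P3: load  L4  bus=[BusRd,Flush]  L4: P0=S P1=I P2=I P3=S  mem[L4]=77
16. P3: store L7 := 13  bus=[BusRdX,Flush]  L7: P0=I P1=I P2=I P3=M  mem[L7]=4
17. P1: load  L2  bus=[BusRd,Flush]  L2: P0=I P1=S P2=I P3=S  mem[L2]=66
18. P3: load  L0  bus=[BusRd,Flush]  L0: P0=I P1=I P2=S P3=S  mem[L0]=81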